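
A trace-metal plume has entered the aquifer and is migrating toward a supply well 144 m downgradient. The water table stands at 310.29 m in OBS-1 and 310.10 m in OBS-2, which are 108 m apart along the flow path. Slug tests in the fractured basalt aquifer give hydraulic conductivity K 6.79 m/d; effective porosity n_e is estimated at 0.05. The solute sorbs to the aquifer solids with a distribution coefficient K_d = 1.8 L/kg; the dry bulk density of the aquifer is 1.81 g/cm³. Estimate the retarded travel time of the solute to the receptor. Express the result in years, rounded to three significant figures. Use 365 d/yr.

Hydraulic gradient i = (310.29 − 310.10) / 108 = 0.19 / 108 = 0.001759
Specific discharge q = 6.79 × 0.001759 = 0.01195 m/d
v = Ki/n = 6.79·0.001759/0.05 = 0.2389 m/d
Retardation R = 1 + ρ_b·K_d/n = 1 + 1.81×1.8/0.05 = 66.16
Contaminant velocity v_c = v/R = 0.2389/66.16 = 0.003611 m/d
t = L/v_c = 144/0.003611 = 39880 d
   = 39880/365 = 109 yr

109 years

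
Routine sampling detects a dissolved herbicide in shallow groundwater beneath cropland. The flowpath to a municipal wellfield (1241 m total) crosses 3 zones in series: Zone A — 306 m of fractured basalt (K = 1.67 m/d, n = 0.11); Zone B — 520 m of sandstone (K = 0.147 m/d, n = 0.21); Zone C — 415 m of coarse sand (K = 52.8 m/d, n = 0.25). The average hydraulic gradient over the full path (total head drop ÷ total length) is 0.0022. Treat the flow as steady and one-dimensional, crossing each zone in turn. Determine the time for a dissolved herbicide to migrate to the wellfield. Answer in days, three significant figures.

337000 days

For zones in series the flux q is common to all zones; the equivalent conductivity is the harmonic (thickness-weighted) mean, K_eq = L_total / Σ(L_j/K_j).
Σ(L/K) = 306/1.67 + 520/0.147 + 415/52.8 = 183.2 + 3537 + 7.860 = 3729 d
K_eq = L_total / Σ(L/K) = 1241 / 3729 = 0.3328 m/d
q = K_eq · i = 0.3328 × 0.0022 = 7.322e-4 m/d (same in every zone)
Zone A: v = q/n = 7.322e-4/0.11 = 0.006657 m/d → t_A = 306/0.006657 = 45970 d
Zone B: v = q/n = 7.322e-4/0.21 = 0.003487 m/d → t_B = 520/0.003487 = 149100 d
Zone C: v = q/n = 7.322e-4/0.25 = 0.002929 m/d → t_C = 415/0.002929 = 141700 d
Total t = 45970 + 149100 + 141700 = 336800 d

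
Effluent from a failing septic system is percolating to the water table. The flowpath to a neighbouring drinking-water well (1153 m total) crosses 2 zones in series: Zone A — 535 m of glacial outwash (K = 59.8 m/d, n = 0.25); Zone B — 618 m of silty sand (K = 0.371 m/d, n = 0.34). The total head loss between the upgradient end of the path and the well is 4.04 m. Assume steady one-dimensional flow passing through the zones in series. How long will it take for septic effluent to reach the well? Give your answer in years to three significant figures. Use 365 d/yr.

Steady 1-D flow in series ⇒ the Darcy flux q is identical in every zone and the zone head losses add (resistances L/K in series).
Σ(L/K) = 535/59.8 + 618/0.371 = 8.946 + 1666 = 1675 d
q = ΔH / Σ(L/K) = 4.04 / 1675 = 0.002412 m/d (same in every zone)
Zone A: v = q/n = 0.002412/0.25 = 0.009649 m/d → t_A = 535/0.009649 = 55440 d
Zone B: v = q/n = 0.002412/0.34 = 0.007095 m/d → t_B = 618/0.007095 = 87100 d
Total t = 55440 + 87100 = 142500 d
   = 142500 / 365 = 391 yr

391 years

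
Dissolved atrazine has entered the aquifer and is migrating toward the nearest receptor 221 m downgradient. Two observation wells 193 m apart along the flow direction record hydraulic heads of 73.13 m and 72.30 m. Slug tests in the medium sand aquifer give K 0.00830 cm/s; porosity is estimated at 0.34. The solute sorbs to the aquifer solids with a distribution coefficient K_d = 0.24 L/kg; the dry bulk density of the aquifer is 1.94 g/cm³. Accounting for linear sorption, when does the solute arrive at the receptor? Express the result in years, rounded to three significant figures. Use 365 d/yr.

15.8 years

Hydraulic gradient i = (73.13 − 72.30) / 193 = 0.83 / 193 = 0.004301
K = 0.00830 cm/s × 864 = 7.171 m/d
Darcy flux q = K·i = 7.171 × 0.004301 = 0.03084 m/d
Seepage velocity v = q / n = 0.03084 / 0.34 = 0.09071 m/d
Retardation R = 1 + ρ_b·K_d/n = 1 + 1.94×0.24/0.34 = 2.369
Contaminant velocity v_c = v/R = 0.09071/2.369 = 0.03828 m/d
t = L/v_c = 221/0.03828 = 5773 d
   = 5773/365 = 15.8 yr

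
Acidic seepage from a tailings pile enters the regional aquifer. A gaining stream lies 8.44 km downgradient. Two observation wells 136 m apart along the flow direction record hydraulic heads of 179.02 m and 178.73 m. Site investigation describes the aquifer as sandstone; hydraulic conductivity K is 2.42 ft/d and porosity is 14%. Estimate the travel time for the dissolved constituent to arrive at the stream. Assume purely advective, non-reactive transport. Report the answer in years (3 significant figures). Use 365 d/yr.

Hydraulic gradient i = (179.02 − 178.73) / 136 = 0.29 / 136 = 0.002132
K = 2.42 ft/d × 0.3048 = 0.7376 m/d
q = Ki = 0.7376 × 0.002132 = 0.001573 m/d
Seepage velocity v = q / n = 0.001573 / 0.14 = 0.01123 m/d
L = 8.44 km = 8440 m
t = L / v = 8440 / 0.01123 = 751200 d
   = 751200 / 365 = 2060 yr

2060 years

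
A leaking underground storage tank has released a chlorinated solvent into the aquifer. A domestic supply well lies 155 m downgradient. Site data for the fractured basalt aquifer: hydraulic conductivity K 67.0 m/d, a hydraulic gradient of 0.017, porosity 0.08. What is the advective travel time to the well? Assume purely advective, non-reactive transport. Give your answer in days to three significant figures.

Darcy flux q = K·i = 67.0 × 0.017 = 1.139 m/d
Seepage velocity v = q / n = 1.139 / 0.08 = 14.24 m/d
t = L / v = 155 / 14.24 = 10.89 d

10.9 days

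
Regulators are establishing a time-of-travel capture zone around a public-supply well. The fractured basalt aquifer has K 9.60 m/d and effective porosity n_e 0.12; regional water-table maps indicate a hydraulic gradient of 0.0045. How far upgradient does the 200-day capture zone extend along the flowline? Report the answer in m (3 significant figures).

Darcy flux q = K·i = 9.60 × 0.0045 = 0.04320 m/d
Seepage velocity v = q / n = 0.04320 / 0.12 = 0.3600 m/d
L = v × T = 0.3600 × 200 = 72.00 m

72.0 m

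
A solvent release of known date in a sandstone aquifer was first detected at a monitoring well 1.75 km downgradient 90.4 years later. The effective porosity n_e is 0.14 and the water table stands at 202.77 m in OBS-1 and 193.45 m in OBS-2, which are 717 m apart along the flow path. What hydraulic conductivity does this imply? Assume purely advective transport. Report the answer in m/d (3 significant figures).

Hydraulic gradient i = (202.77 − 193.45) / 717 = 9.32 / 717 = 0.01300
t = 90.4 years = 33000 d
L = 1.75 km = 1750 m
v = L / t = 1750 / 33000 = 0.05304 m/d
K = v · n / i = 0.05304 × 0.14 / 0.01300 = 0.571 m/d

0.571 m/d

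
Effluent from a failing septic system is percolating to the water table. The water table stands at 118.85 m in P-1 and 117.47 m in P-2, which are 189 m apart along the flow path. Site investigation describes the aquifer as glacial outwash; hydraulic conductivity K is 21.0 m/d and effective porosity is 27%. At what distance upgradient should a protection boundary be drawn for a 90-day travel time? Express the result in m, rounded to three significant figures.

Hydraulic gradient i = (118.85 − 117.47) / 189 = 1.38 / 189 = 0.007302
q = Ki = 21.0 × 0.007302 = 0.1533 m/d
v = Ki/n = 21.0·0.007302/0.27 = 0.5679 m/d
L = v × T = 0.5679 × 90 = 51.11 m

51.1 m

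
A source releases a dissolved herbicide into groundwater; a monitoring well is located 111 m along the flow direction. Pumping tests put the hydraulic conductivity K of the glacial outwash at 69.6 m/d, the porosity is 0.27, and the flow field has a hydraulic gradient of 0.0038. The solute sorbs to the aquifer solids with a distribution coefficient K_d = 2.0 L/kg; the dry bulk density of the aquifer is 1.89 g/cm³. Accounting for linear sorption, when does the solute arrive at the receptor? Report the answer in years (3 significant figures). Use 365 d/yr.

4.66 years

q = Ki = 69.6 × 0.0038 = 0.2645 m/d
Seepage velocity v = q / n = 0.2645 / 0.27 = 0.9796 m/d
Retardation R = 1 + ρ_b·K_d/n = 1 + 1.89×2.0/0.27 = 15.00
Contaminant velocity v_c = v/R = 0.9796/15.00 = 0.06530 m/d
t = L/v_c = 111/0.06530 = 1700 d
   = 1700/365 = 4.66 yr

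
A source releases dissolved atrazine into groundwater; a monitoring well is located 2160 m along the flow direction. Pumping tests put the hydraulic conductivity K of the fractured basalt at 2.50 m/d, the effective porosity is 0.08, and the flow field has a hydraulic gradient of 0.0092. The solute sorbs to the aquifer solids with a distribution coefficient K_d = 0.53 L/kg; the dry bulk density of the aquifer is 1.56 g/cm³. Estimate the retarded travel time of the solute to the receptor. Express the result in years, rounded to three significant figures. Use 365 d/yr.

233 years

q = Ki = 2.50 × 0.0092 = 0.02300 m/d
Average linear velocity = 0.02300 / 0.08 = 0.2875 m/d
Retardation R = 1 + ρ_b·K_d/n = 1 + 1.56×0.53/0.08 = 11.34
Contaminant velocity v_c = v/R = 0.2875/11.34 = 0.02536 m/d
t = L/v_c = 2160/0.02536 = 85160 d
   = 85160/365 = 233 yr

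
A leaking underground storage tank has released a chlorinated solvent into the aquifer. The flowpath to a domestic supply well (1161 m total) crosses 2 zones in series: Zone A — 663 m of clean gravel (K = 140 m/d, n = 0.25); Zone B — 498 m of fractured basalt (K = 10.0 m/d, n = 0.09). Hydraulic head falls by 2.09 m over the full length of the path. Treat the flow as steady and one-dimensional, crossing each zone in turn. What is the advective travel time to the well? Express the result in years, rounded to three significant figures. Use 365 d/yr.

15.1 years

Continuity: the same q passes through each zone, so ΔH = q·Σ(L_j/K_j) — the zones act as resistances in series.
Σ(L/K) = 663/140 + 498/10.0 = 4.736 + 49.80 = 54.54 d
q = ΔH / Σ(L/K) = 2.09 / 54.54 = 0.03832 m/d (same in every zone)
Zone A: v = q/n = 0.03832/0.25 = 0.1533 m/d → t_A = 663/0.1533 = 4325 d
Zone B: v = q/n = 0.03832/0.09 = 0.4258 m/d → t_B = 498/0.4258 = 1170 d
Total t = 4325 + 1170 = 5495 d
   = 5495 / 365 = 15.1 yr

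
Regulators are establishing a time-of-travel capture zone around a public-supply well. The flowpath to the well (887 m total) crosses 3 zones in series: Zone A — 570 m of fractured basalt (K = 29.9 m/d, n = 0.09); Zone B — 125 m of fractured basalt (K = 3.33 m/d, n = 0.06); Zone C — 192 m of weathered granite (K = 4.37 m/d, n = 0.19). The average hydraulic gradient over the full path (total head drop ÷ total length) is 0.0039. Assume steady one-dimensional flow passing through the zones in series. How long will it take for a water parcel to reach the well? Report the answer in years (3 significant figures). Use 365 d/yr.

Continuity: the same q passes through each zone, so ΔH = q·Σ(L_j/K_j) — the zones act as resistances in series.
Σ(L/K) = 570/29.9 + 125/3.33 + 192/4.37 = 19.06 + 37.54 + 43.94 = 100.5 d
K_eq = L_total / Σ(L/K) = 887 / 100.5 = 8.823 m/d
q = K_eq · i = 8.823 × 0.0039 = 0.03441 m/d (same in every zone)
Zone A: v = q/n = 0.03441/0.09 = 0.3823 m/d → t_A = 570/0.3823 = 1491 d
Zone B: v = q/n = 0.03441/0.06 = 0.5735 m/d → t_B = 125/0.5735 = 218.0 d
Zone C: v = q/n = 0.03441/0.19 = 0.1811 m/d → t_C = 192/0.1811 = 1060 d
Total t = 1491 + 218.0 + 1060 = 2769 d
   = 2769 / 365 = 7.59 yr

7.59 years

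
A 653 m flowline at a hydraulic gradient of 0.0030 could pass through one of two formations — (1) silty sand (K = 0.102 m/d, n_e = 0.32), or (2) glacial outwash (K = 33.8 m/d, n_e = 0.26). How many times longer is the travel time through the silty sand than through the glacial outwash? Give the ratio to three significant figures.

408

Unit 1 (silty sand): v = 0.102×0.0030/0.32 = 9.563e-4 m/d, t = 653/9.563e-4 = 682900 d
Unit 2 (glacial outwash): v = 33.8×0.0030/0.26 = 0.3900 m/d, t = 653/0.3900 = 1674 d
t(silty sand) / t(glacial outwash) = 682900/1674 = 408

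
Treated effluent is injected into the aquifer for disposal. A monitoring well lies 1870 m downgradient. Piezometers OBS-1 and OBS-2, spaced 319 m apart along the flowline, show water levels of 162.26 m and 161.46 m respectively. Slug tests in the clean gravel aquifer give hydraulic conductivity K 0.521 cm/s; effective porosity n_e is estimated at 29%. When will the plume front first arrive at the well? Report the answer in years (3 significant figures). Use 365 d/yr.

Hydraulic gradient i = (162.26 − 161.46) / 319 = 0.80 / 319 = 0.002508
K = 0.521 cm/s × 864 = 450.1 m/d
Darcy flux q = K·i = 450.1 × 0.002508 = 1.129 m/d
v_s = q/n_e = 1.129/0.29 = 3.893 m/d
t = L / v = 1870 / 3.893 = 480.4 d
   = 480.4 / 365 = 1.32 yr

1.32 years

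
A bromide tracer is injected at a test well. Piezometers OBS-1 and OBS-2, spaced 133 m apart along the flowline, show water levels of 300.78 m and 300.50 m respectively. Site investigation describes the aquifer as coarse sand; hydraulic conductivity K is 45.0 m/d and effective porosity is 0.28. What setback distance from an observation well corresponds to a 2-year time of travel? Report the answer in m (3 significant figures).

Hydraulic gradient i = (300.78 − 300.50) / 133 = 0.28 / 133 = 0.002105
Specific discharge q = 45.0 × 0.002105 = 0.09474 m/d
v = Ki/n = 45.0·0.002105/0.28 = 0.3383 m/d
T = 2 yr × 365 = 730 d
L = v × T = 0.3383 × 730 = 247.0 m

247 m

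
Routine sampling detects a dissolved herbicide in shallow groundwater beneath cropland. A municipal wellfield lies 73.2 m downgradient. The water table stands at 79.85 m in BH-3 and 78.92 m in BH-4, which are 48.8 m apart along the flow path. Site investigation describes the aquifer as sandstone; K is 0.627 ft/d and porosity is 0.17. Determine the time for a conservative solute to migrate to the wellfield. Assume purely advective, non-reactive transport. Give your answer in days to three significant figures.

Hydraulic gradient i = (79.85 − 78.92) / 48.8 = 0.93 / 48.8 = 0.01906
K = 0.627 ft/d × 0.3048 = 0.1911 m/d
Darcy flux q = K·i = 0.1911 × 0.01906 = 0.003642 m/d
Seepage velocity v = q / n = 0.003642 / 0.17 = 0.02142 m/d
t = L / v = 73.2 / 0.02142 = 3417 d

3420 days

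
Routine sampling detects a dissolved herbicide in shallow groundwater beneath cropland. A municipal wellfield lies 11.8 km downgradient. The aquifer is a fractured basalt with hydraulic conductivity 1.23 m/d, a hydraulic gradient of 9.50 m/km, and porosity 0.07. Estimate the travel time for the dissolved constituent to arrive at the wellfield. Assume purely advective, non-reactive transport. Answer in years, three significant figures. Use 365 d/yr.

q = Ki = 1.23 × 0.0095 = 0.01169 m/d
v_s = q/n_e = 0.01169/0.07 = 0.1669 m/d
L = 11.8 km = 11800 m
t = L / v = 11800 / 0.1669 = 70690 d
   = 70690 / 365 = 194 yr

194 years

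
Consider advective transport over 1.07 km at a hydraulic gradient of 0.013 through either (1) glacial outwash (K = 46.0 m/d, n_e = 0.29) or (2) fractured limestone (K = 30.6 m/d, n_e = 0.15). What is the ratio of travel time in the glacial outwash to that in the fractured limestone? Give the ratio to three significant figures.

Unit 1 (glacial outwash): v = 46.0×0.013/0.29 = 2.062 m/d, t = 1070/2.062 = 518.9 d
Unit 2 (fractured limestone): v = 30.6×0.013/0.15 = 2.652 m/d, t = 1070/2.652 = 403.5 d
t(glacial outwash) / t(fractured limestone) = 518.9/403.5 = 1.29

1.29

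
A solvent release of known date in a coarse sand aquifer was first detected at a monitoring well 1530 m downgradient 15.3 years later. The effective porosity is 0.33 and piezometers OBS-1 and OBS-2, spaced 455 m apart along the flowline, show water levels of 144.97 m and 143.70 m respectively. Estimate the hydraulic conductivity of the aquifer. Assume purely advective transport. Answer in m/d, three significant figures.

Hydraulic gradient i = (144.97 − 143.70) / 455 = 1.27 / 455 = 0.002791
t = 15.3 years = 5585 d
v = L / t = 1530 / 5585 = 0.2740 m/d
K = v · n / i = 0.2740 × 0.33 / 0.002791 = 32.4 m/d

32.4 m/d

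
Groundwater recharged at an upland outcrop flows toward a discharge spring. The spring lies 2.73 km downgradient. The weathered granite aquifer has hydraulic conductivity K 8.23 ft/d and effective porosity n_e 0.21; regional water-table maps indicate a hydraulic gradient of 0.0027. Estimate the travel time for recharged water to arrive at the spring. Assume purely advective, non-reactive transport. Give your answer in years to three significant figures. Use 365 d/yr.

K = 8.23 ft/d × 0.3048 = 2.509 m/d
Specific discharge q = 2.509 × 0.0027 = 0.006773 m/d
v = Ki/n = 2.509·0.0027/0.21 = 0.03225 m/d
L = 2.73 km = 2730 m
t = L / v = 2730 / 0.03225 = 84650 d
   = 84650 / 365 = 232 yr

232 years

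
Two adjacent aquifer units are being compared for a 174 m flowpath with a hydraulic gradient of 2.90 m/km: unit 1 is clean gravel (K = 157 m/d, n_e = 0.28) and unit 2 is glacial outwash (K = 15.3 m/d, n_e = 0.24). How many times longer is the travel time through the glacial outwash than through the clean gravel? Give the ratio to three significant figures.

8.80

Unit 1 (clean gravel): v = 157×0.0029/0.28 = 1.626 m/d, t = 174/1.626 = 107.0 d
Unit 2 (glacial outwash): v = 15.3×0.0029/0.24 = 0.1849 m/d, t = 174/0.1849 = 941.2 d
t(glacial outwash) / t(clean gravel) = 941.2/107.0 = 8.80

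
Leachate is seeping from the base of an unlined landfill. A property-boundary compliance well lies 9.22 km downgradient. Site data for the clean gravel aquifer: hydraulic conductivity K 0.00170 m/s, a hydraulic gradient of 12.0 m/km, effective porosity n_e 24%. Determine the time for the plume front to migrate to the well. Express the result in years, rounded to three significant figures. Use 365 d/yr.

K = 0.00170 m/s × 86400 s/d = 146.9 m/d
Specific discharge q = 146.9 × 0.012 = 1.763 m/d
Seepage velocity v = q / n = 1.763 / 0.24 = 7.344 m/d
L = 9.22 km = 9220 m
t = L / v = 9220 / 7.344 = 1255 d
   = 1255 / 365 = 3.44 yr

3.44 years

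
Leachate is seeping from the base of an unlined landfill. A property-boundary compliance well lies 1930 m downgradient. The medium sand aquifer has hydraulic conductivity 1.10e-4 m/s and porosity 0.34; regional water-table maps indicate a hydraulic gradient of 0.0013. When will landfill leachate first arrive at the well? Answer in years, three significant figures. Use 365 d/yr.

146 years

K = 1.10e-4 m/s × 86400 s/d = 9.504 m/d
q = Ki = 9.504 × 0.0013 = 0.01236 m/d
v = Ki/n = 9.504·0.0013/0.34 = 0.03634 m/d
t = L / v = 1930 / 0.03634 = 53110 d
   = 53110 / 365 = 146 yr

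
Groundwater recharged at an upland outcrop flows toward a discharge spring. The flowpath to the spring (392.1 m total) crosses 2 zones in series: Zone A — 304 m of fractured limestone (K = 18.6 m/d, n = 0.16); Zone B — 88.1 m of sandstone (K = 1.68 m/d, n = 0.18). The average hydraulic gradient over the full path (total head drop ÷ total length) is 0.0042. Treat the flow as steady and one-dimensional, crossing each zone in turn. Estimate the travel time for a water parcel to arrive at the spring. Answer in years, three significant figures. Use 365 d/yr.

7.38 years

Steady 1-D flow in series ⇒ the Darcy flux q is identical in every zone and the zone head losses add (resistances L/K in series).
Σ(L/K) = 304/18.6 + 88.1/1.68 = 16.34 + 52.44 = 68.78 d
K_eq = L_total / Σ(L/K) = 392.1 / 68.78 = 5.700 m/d
q = K_eq · i = 5.700 × 0.0042 = 0.02394 m/d (same in every zone)
Zone A: v = q/n = 0.02394/0.16 = 0.1496 m/d → t_A = 304/0.1496 = 2032 d
Zone B: v = q/n = 0.02394/0.18 = 0.1330 m/d → t_B = 88.1/0.1330 = 662.4 d
Total t = 2032 + 662.4 = 2694 d
   = 2694 / 365 = 7.38 yr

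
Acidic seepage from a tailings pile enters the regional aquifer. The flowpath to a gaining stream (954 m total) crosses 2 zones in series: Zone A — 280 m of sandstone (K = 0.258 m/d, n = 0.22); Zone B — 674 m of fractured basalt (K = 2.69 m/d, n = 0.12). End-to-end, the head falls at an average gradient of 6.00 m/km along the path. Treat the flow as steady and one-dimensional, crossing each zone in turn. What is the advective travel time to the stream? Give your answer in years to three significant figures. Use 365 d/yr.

Steady 1-D flow in series ⇒ the Darcy flux q is identical in every zone and the zone head losses add (resistances L/K in series).
Σ(L/K) = 280/0.258 + 674/2.69 = 1085 + 250.6 = 1336 d
K_eq = L_total / Σ(L/K) = 954 / 1336 = 0.7142 m/d
q = K_eq · i = 0.7142 × 0.0060 = 0.004285 m/d (same in every zone)
Zone A: v = q/n = 0.004285/0.22 = 0.01948 m/d → t_A = 280/0.01948 = 14380 d
Zone B: v = q/n = 0.004285/0.12 = 0.03571 m/d → t_B = 674/0.03571 = 18880 d
Total t = 14380 + 18880 = 33250 d
   = 33250 / 365 = 91.1 yr

91.1 years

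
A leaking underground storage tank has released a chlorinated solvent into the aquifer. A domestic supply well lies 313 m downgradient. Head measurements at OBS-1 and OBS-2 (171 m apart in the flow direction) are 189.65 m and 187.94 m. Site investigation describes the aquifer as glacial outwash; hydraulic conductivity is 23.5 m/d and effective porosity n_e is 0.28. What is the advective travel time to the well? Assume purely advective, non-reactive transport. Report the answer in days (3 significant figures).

373 days

Hydraulic gradient i = (189.65 − 187.94) / 171 = 1.71 / 171 = 0.01000
Specific discharge q = 23.5 × 0.01000 = 0.2350 m/d
Average linear velocity = 0.2350 / 0.28 = 0.8393 m/d
t = L / v = 313 / 0.8393 = 372.9 d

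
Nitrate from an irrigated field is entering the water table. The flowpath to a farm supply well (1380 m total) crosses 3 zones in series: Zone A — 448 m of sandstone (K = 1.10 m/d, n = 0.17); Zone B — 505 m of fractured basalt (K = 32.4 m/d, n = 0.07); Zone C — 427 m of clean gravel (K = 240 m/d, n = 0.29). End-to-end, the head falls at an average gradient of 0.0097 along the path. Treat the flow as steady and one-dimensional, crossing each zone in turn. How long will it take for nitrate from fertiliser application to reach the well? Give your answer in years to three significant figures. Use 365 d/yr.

20.5 years

For zones in series the flux q is common to all zones; the equivalent conductivity is the harmonic (thickness-weighted) mean, K_eq = L_total / Σ(L_j/K_j).
Σ(L/K) = 448/1.10 + 505/32.4 + 427/240 = 407.3 + 15.59 + 1.779 = 424.6 d
K_eq = L_total / Σ(L/K) = 1380 / 424.6 = 3.250 m/d
q = K_eq · i = 3.250 × 0.0097 = 0.03152 m/d (same in every zone)
Zone A: v = q/n = 0.03152/0.17 = 0.1854 m/d → t_A = 448/0.1854 = 2416 d
Zone B: v = q/n = 0.03152/0.07 = 0.4503 m/d → t_B = 505/0.4503 = 1121 d
Zone C: v = q/n = 0.03152/0.29 = 0.1087 m/d → t_C = 427/0.1087 = 3928 d
Total t = 2416 + 1121 + 3928 = 7466 d
   = 7466 / 365 = 20.5 yr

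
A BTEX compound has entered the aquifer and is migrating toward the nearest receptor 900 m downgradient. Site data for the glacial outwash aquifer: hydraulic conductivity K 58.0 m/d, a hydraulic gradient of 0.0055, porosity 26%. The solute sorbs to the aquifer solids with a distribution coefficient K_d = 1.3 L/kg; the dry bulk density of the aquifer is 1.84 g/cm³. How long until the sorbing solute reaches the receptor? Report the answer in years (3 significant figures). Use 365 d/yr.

Specific discharge q = 58.0 × 0.0055 = 0.3190 m/d
v_s = q/n_e = 0.3190/0.26 = 1.227 m/d
Retardation R = 1 + ρ_b·K_d/n = 1 + 1.84×1.3/0.26 = 10.20
Contaminant velocity v_c = v/R = 1.227/10.20 = 0.1203 m/d
t = L/v_c = 900/0.1203 = 7482 d
   = 7482/365 = 20.5 yr

20.5 years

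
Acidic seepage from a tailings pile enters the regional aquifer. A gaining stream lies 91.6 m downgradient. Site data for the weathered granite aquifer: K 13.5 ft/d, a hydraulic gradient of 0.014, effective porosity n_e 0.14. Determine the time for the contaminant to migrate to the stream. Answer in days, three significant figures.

K = 13.5 ft/d × 0.3048 = 4.115 m/d
Specific discharge q = 4.115 × 0.014 = 0.05761 m/d
v_s = q/n_e = 0.05761/0.14 = 0.4115 m/d
t = L / v = 91.6 / 0.4115 = 222.6 d

223 days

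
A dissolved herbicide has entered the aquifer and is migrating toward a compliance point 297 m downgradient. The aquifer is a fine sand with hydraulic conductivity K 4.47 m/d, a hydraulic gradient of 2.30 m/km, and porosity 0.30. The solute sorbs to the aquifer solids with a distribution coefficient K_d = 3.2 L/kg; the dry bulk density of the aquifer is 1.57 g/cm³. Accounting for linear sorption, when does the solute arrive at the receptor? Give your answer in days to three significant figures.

154000 days

Specific discharge q = 4.47 × 0.0023 = 0.01028 m/d
v = Ki/n = 4.47·0.0023/0.30 = 0.03427 m/d
Retardation R = 1 + ρ_b·K_d/n = 1 + 1.57×3.2/0.30 = 17.75
Contaminant velocity v_c = v/R = 0.03427/17.75 = 0.001931 m/d
t = L/v_c = 297/0.001931 = 153800 d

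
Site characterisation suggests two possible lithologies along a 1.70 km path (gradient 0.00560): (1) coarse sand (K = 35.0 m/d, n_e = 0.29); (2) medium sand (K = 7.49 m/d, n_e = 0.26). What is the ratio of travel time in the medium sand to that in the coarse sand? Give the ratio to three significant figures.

Unit 1 (coarse sand): v = 35.0×0.0056/0.29 = 0.6759 m/d, t = 1700/0.6759 = 2515 d
Unit 2 (medium sand): v = 7.49×0.0056/0.26 = 0.1613 m/d, t = 1700/0.1613 = 10540 d
t(medium sand) / t(coarse sand) = 10540/2515 = 4.19

4.19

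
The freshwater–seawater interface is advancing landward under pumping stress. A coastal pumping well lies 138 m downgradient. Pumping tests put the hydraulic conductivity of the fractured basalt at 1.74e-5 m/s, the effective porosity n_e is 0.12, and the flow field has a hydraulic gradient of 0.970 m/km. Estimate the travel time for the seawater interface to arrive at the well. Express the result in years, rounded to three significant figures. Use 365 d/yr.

31.1 years

K = 1.74e-5 m/s × 86400 s/d = 1.503 m/d
Specific discharge q = 1.503 × 9.7e-4 = 0.001458 m/d
v = Ki/n = 1.503·9.7e-4/0.12 = 0.01215 m/d
t = L / v = 138 / 0.01215 = 11360 d
   = 11360 / 365 = 31.1 yr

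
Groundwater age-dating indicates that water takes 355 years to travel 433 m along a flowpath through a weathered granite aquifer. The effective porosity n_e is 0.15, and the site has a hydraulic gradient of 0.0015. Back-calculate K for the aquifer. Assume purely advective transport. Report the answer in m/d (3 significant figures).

0.334 m/d

t = 355 years = 129600 d
v = L / t = 433 / 129600 = 0.003342 m/d
K = v · n / i = 0.003342 × 0.15 / 0.0015 = 0.334 m/d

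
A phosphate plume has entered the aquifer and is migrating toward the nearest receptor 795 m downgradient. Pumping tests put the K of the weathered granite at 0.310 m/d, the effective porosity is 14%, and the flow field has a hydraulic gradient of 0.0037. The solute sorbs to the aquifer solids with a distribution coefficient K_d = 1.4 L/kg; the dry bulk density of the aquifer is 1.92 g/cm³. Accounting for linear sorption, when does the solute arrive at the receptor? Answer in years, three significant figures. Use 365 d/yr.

5370 years

q = Ki = 0.310 × 0.0037 = 0.001147 m/d
v = Ki/n = 0.310·0.0037/0.14 = 0.008193 m/d
Retardation R = 1 + ρ_b·K_d/n = 1 + 1.92×1.4/0.14 = 20.20
Contaminant velocity v_c = v/R = 0.008193/20.20 = 4.056e-4 m/d
t = L/v_c = 795/4.056e-4 = 1.960e6 d
   = 1.960e6/365 = 5370 yr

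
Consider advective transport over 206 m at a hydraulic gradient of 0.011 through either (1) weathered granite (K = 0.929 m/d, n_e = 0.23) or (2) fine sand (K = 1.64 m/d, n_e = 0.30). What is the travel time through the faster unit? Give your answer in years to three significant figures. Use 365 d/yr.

Unit 1 (weathered granite): v = 0.929×0.011/0.23 = 0.04443 m/d, t = 206/0.04443 = 4636 d
Unit 2 (fine sand): v = 1.64×0.011/0.30 = 0.06013 m/d, t = 206/0.06013 = 3426 d
Faster: 3426 d / 365 = 9.39 yr

9.39 years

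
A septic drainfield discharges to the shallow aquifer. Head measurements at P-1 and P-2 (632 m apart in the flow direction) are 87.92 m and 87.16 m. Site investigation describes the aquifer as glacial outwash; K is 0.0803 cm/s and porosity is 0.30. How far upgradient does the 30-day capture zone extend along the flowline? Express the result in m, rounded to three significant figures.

Hydraulic gradient i = (87.92 − 87.16) / 632 = 0.76 / 632 = 0.001203
K = 0.0803 cm/s × 864 = 69.38 m/d
q = Ki = 69.38 × 0.001203 = 0.08343 m/d
Seepage velocity v = q / n = 0.08343 / 0.30 = 0.2781 m/d
L = v × T = 0.2781 × 30 = 8.343 m

8.34 m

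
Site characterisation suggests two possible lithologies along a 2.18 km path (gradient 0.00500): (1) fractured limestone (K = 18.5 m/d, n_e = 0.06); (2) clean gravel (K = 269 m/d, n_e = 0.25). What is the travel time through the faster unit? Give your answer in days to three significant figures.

405 days

Unit 1 (fractured limestone): v = 18.5×0.0050/0.06 = 1.542 m/d, t = 2180/1.542 = 1414 d
Unit 2 (clean gravel): v = 269×0.0050/0.25 = 5.380 m/d, t = 2180/5.380 = 405.2 d
Faster unit: t = 405 d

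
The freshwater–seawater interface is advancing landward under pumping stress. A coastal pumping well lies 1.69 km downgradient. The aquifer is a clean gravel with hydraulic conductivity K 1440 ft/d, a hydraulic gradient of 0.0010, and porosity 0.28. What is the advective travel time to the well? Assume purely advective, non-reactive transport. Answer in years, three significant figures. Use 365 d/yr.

2.95 years

K = 1440 ft/d × 0.3048 = 438.9 m/d
Darcy flux q = K·i = 438.9 × 0.0010 = 0.4389 m/d
Average linear velocity = 0.4389 / 0.28 = 1.568 m/d
L = 1.69 km = 1690 m
t = L / v = 1690 / 1.568 = 1078 d
   = 1078 / 365 = 2.95 yr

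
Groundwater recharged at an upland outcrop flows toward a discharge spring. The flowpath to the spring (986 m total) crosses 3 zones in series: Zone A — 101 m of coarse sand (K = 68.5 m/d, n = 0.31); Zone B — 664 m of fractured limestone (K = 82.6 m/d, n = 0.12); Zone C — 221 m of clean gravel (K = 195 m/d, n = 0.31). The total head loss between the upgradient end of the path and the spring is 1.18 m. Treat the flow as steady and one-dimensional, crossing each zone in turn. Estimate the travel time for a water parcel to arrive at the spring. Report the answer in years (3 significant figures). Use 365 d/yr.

4.44 years

Steady 1-D flow in series ⇒ the Darcy flux q is identical in every zone and the zone head losses add (resistances L/K in series).
Σ(L/K) = 101/68.5 + 664/82.6 + 221/195 = 1.474 + 8.039 + 1.133 = 10.65 d
q = ΔH / Σ(L/K) = 1.18 / 10.65 = 0.1108 m/d (same in every zone)
Zone A: v = q/n = 0.1108/0.31 = 0.3575 m/d → t_A = 101/0.3575 = 282.5 d
Zone B: v = q/n = 0.1108/0.12 = 0.9236 m/d → t_B = 664/0.9236 = 718.9 d
Zone C: v = q/n = 0.1108/0.31 = 0.3575 m/d → t_C = 221/0.3575 = 618.1 d
Total t = 282.5 + 718.9 + 618.1 = 1620 d
   = 1620 / 365 = 4.44 yr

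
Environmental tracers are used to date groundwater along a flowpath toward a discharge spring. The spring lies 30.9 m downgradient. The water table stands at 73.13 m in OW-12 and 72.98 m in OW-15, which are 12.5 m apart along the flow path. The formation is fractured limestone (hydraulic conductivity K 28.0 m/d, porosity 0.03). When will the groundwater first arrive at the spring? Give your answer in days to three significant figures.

2.76 days

Hydraulic gradient i = (73.13 − 72.98) / 12.5 = 0.15 / 12.5 = 0.01200
Specific discharge q = 28.0 × 0.01200 = 0.3360 m/d
Seepage velocity v = q / n = 0.3360 / 0.03 = 11.20 m/d
t = L / v = 30.9 / 11.20 = 2.759 d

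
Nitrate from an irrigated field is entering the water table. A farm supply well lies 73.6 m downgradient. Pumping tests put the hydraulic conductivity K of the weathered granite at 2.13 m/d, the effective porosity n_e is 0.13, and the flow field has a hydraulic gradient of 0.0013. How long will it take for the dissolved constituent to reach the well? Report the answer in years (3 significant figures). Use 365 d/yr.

q = Ki = 2.13 × 0.0013 = 0.002769 m/d
Seepage velocity v = q / n = 0.002769 / 0.13 = 0.02130 m/d
t = L / v = 73.6 / 0.02130 = 3455 d
   = 3455 / 365 = 9.47 yr

9.47 years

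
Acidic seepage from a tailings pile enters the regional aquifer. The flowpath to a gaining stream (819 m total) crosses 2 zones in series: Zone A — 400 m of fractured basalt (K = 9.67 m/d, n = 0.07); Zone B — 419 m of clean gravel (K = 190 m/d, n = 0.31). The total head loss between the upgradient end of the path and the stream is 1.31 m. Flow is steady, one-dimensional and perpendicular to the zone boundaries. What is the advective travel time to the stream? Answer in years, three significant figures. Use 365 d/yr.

14.4 years

Continuity: the same q passes through each zone, so ΔH = q·Σ(L_j/K_j) — the zones act as resistances in series.
Σ(L/K) = 400/9.67 + 419/190 = 41.37 + 2.205 = 43.57 d
q = ΔH / Σ(L/K) = 1.31 / 43.57 = 0.03007 m/d (same in every zone)
Zone A: v = q/n = 0.03007/0.07 = 0.4295 m/d → t_A = 400/0.4295 = 931.3 d
Zone B: v = q/n = 0.03007/0.31 = 0.09699 m/d → t_B = 419/0.09699 = 4320 d
Total t = 931.3 + 4320 = 5251 d
   = 5251 / 365 = 14.4 yr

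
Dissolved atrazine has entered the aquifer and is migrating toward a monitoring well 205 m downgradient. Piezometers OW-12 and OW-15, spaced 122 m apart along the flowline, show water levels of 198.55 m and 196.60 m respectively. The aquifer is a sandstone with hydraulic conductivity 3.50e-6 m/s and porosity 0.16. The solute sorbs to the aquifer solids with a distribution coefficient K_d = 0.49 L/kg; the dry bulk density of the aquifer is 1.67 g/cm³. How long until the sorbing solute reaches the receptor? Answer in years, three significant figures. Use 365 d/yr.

Hydraulic gradient i = (198.55 − 196.60) / 122 = 1.95 / 122 = 0.01598
K = 3.50e-6 m/s × 86400 s/d = 0.3024 m/d
Darcy flux q = K·i = 0.3024 × 0.01598 = 0.004833 m/d
v_s = q/n_e = 0.004833/0.16 = 0.03021 m/d
Retardation R = 1 + ρ_b·K_d/n = 1 + 1.67×0.49/0.16 = 6.114
Contaminant velocity v_c = v/R = 0.03021/6.114 = 0.004941 m/d
t = L/v_c = 205/0.004941 = 41490 d
   = 41490/365 = 114 yr

114 years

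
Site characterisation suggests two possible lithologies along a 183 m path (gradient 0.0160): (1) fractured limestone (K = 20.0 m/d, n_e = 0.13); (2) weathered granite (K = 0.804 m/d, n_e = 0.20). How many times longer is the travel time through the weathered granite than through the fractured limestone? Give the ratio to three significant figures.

Unit 1 (fractured limestone): v = 20.0×0.016/0.13 = 2.462 m/d, t = 183/2.462 = 74.34 d
Unit 2 (weathered granite): v = 0.804×0.016/0.20 = 0.06432 m/d, t = 183/0.06432 = 2845 d
t(weathered granite) / t(fractured limestone) = 2845/74.34 = 38.3

38.3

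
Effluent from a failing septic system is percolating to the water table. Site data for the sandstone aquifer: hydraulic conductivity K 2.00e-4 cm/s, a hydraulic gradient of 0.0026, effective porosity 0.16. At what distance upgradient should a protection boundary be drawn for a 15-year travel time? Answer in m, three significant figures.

15.4 m

K = 2.00e-4 cm/s × 864 = 0.1728 m/d
q = Ki = 0.1728 × 0.0026 = 4.493e-4 m/d
v = Ki/n = 0.1728·0.0026/0.16 = 0.002808 m/d
T = 15 yr × 365 = 5475 d
L = v × T = 0.002808 × 5475 = 15.37 m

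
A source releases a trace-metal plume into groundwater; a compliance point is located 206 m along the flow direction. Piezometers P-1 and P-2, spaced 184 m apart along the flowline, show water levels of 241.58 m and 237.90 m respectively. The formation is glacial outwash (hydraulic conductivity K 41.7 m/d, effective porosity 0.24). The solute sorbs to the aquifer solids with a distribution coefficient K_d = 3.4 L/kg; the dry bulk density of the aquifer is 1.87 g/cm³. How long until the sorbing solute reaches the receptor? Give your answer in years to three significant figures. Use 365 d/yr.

Hydraulic gradient i = (241.58 − 237.90) / 184 = 3.68 / 184 = 0.02000
Darcy flux q = K·i = 41.7 × 0.02000 = 0.8340 m/d
v = Ki/n = 41.7·0.02000/0.24 = 3.475 m/d
Retardation R = 1 + ρ_b·K_d/n = 1 + 1.87×3.4/0.24 = 27.49
Contaminant velocity v_c = v/R = 3.475/27.49 = 0.1264 m/d
t = L/v_c = 206/0.1264 = 1630 d
   = 1630/365 = 4.46 yr

4.46 years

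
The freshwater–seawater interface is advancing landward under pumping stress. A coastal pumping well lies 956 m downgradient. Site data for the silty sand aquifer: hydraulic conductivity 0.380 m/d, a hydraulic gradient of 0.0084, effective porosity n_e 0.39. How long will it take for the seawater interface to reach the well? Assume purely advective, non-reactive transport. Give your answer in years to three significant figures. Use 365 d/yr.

q = Ki = 0.380 × 0.0084 = 0.003192 m/d
Average linear velocity = 0.003192 / 0.39 = 0.008185 m/d
t = L / v = 956 / 0.008185 = 116800 d
   = 116800 / 365 = 320 yr

320 years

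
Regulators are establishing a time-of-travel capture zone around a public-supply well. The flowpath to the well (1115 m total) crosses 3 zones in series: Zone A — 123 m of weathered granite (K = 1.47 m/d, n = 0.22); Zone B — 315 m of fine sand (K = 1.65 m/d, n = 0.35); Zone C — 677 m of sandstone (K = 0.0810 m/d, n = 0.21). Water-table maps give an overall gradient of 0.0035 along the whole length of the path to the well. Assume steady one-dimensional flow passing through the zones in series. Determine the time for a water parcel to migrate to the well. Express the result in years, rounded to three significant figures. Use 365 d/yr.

Steady 1-D flow in series ⇒ the Darcy flux q is identical in every zone and the zone head losses add (resistances L/K in series).
Σ(L/K) = 123/1.47 + 315/1.65 + 677/0.0810 = 83.67 + 190.9 + 8358 = 8633 d
K_eq = L_total / Σ(L/K) = 1115 / 8633 = 0.1292 m/d
q = K_eq · i = 0.1292 × 0.0035 = 4.521e-4 m/d (same in every zone)
Zone A: v = q/n = 4.521e-4/0.22 = 0.002055 m/d → t_A = 123/0.002055 = 59860 d
Zone B: v = q/n = 4.521e-4/0.35 = 0.001292 m/d → t_B = 315/0.001292 = 243900 d
Zone C: v = q/n = 4.521e-4/0.21 = 0.002153 m/d → t_C = 677/0.002153 = 314500 d
Total t = 59860 + 243900 + 314500 = 618200 d
   = 618200 / 365 = 1690 yr

1690 years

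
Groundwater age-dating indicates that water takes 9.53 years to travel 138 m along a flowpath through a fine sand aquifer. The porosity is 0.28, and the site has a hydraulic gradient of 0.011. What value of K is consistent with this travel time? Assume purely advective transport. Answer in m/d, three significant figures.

t = 9.53 years = 3478 d
v = L / t = 138 / 3478 = 0.03967 m/d
K = v · n / i = 0.03967 × 0.28 / 0.011 = 1.01 m/d

1.01 m/d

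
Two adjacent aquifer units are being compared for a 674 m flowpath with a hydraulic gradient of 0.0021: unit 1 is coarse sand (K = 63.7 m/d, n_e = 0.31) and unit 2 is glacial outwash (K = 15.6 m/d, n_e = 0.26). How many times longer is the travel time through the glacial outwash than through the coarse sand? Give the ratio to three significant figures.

Unit 1 (coarse sand): v = 63.7×0.0021/0.31 = 0.4315 m/d, t = 674/0.4315 = 1562 d
Unit 2 (glacial outwash): v = 15.6×0.0021/0.26 = 0.1260 m/d, t = 674/0.1260 = 5349 d
t(glacial outwash) / t(coarse sand) = 5349/1562 = 3.42

3.42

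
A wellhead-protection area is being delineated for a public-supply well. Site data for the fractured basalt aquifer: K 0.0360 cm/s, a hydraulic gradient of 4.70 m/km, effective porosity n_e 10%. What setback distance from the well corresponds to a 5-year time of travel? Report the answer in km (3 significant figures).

2.67 km

K = 0.0360 cm/s × 864 = 31.10 m/d
q = Ki = 31.10 × 0.0047 = 0.1462 m/d
Average linear velocity = 0.1462 / 0.10 = 1.462 m/d
T = 5 yr × 365 = 1825 d
L = v × T = 1.462 × 1825 = 2668 m
   = 2.67 km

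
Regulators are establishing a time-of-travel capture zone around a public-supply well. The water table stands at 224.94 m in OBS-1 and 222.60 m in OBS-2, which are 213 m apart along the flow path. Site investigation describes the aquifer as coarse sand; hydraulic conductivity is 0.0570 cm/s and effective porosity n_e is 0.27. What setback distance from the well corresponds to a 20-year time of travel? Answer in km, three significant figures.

Hydraulic gradient i = (224.94 − 222.60) / 213 = 2.34 / 213 = 0.01099
K = 0.0570 cm/s × 864 = 49.25 m/d
q = Ki = 49.25 × 0.01099 = 0.5410 m/d
Seepage velocity v = q / n = 0.5410 / 0.27 = 2.004 m/d
T = 20 yr × 365 = 7300 d
L = v × T = 2.004 × 7300 = 14630 m
   = 14.6 km

14.6 km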